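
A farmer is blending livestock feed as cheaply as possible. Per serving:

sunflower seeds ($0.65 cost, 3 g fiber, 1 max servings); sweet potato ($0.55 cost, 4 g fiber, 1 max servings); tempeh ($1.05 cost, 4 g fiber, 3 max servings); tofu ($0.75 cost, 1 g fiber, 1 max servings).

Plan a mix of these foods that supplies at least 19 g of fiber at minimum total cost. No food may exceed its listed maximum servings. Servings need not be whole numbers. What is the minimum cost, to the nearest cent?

$4.35

Cost per g of fiber: sweet potato $0.1375, sunflower seeds $0.2167, tempeh $0.2625, tofu $0.7500.
Take 1 serving of sweet potato: +4.0 g fiber for $0.55 (total $0.55, still need 15.0 g).
Take 1 serving of sunflower seeds: +3.0 g fiber for $0.65 (total $1.20, still need 12.0 g).
Take 3 servings of tempeh: +12.0 g fiber for $3.15 (total $4.35, still need 0.0 g).
Greedy by cheapest-per-g is optimal for a single linear constraint, so the minimum cost is $4.35.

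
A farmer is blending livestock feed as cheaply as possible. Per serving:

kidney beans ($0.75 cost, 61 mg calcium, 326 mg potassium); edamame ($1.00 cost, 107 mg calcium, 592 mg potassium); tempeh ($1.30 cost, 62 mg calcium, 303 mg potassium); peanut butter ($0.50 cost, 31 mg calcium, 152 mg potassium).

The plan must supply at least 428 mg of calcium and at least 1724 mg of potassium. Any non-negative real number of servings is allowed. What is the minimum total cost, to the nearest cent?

$4.00

The cheapest plan sits at a corner of the feasible region — with two constraints it uses at most two foods.
kidney beans only: max(428/61, 1724/326) = 7.016 servings → $5.26.
edamame only: max(428/107, 1724/592) = 4 servings → $4.00.
tempeh only: max(428/62, 1724/303) = 6.903 servings → $8.97.
peanut butter only: max(428/31, 1724/152) = 13.81 servings → $6.90.
kidney beans + edamame with both targets exact would need a negative amount; discard.
kidney beans + tempeh: intersection lies outside the first quadrant.
kidney beans + peanut butter with both targets exact would need a negative amount; discard.
edamame + tempeh: the both-tight solution has a negative serving — not a feasible corner.
edamame + peanut butter: intersection lies outside the first quadrant.
tempeh + peanut butter: the both-tight solution has a negative serving — not a feasible corner.
The minimum over all feasible corners is $4.00.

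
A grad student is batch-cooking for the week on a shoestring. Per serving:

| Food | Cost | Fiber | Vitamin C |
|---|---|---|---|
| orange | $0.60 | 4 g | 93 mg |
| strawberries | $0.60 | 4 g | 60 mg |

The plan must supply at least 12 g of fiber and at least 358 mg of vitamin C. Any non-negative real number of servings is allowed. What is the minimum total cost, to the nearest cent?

$2.31

Compare the cost at each extreme point of the feasible region.
orange only: max(12/4, 358/93) = 3.849 servings → $2.31.
strawberries only: max(12/4, 358/60) = 5.967 servings → $3.58.
orange + strawberries with both targets exact would need a negative amount; discard.
The minimum over all feasible corners is $2.31.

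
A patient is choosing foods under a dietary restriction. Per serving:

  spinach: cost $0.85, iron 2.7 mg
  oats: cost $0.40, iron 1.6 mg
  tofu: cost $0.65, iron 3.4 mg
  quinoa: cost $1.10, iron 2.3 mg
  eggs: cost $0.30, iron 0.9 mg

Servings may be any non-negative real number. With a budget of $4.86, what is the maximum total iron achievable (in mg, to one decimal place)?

Iron per dollar: tofu 5.231, oats 4, spinach 3.176, eggs 3, quinoa 2.091.
With no serving limits, spend the whole cost allowance on tofu: $4.86 / $0.65 × 3.4 mg = 25.4 mg.

25.4 mg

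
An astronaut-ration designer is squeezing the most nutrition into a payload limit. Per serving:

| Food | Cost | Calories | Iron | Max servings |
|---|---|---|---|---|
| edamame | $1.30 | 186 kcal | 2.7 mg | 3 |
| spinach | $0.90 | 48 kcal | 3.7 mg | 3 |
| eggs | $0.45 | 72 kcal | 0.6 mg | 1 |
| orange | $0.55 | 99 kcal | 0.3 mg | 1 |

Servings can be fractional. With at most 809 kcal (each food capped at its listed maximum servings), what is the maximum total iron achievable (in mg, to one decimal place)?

Iron per kcal: spinach 0.07708, edamame 0.01452, eggs 0.008333, orange 0.00303.
Take 3 servings of spinach: uses 144 kcal, +11.1 mg iron (running total 11.1 mg).
Take 3 servings of edamame: uses 558 kcal, +8.1 mg iron (running total 19.2 mg).
Take 1 serving of eggs: uses 72 kcal, +0.6 mg iron (running total 19.8 mg).
Take 0.3535 servings of orange: uses 35 kcal, +0.1 mg iron (running total 19.9 mg).
Greedy by best ratio exhausts the calories allowance optimally: 19.9 mg.

19.9 mg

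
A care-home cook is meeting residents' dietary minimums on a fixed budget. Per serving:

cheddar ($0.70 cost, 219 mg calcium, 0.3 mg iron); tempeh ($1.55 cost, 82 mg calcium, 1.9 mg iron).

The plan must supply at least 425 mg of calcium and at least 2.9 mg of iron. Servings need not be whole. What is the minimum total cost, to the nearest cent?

$3.03

An LP optimum is at a vertex; with two nutrient constraints at most two foods are used. Check each candidate.
cheddar only: max(425/219, 2.9/0.3) = 9.667 servings → $6.77.
tempeh only: max(425/82, 2.9/1.9) = 5.183 servings → $8.03.
cheddar + tempeh with both tight: 1.455 servings and 1.297 servings → $3.03.
The minimum over all feasible corners is $3.03.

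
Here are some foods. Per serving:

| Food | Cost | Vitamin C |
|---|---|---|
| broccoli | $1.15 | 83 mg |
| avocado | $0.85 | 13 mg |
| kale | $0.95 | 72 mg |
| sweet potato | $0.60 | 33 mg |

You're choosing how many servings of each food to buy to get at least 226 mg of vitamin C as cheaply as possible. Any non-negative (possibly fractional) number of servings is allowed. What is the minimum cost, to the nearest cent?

Cost per mg of vitamin C: kale $0.0132, broccoli $0.0139, sweet potato $0.0182, avocado $0.0654.
With no serving limits, use only kale: 226 mg / 72 mg = 3.139 servings × $0.95 = $2.98.

$2.98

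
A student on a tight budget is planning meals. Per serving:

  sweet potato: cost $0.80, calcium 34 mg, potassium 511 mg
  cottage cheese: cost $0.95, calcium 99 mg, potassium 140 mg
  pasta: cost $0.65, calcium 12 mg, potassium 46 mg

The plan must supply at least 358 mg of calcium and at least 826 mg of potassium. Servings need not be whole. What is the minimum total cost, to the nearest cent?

Compare the cost at each extreme point of the feasible region.
sweet potato only: max(358/34, 826/511) = 10.53 servings → $8.42.
cottage cheese only: max(358/99, 826/140) = 5.9 servings → $5.61.
pasta only: max(358/12, 826/46) = 29.83 servings → $19.39.
sweet potato + cottage cheese with both tight: 0.6907 servings and 3.379 servings → $3.76.
sweet potato + pasta: the both-tight solution has a negative serving — not a feasible corner.
cottage cheese + pasta with both tight: 2.281 servings and 11.01 servings → $9.33.
Cheapest feasible corner: $3.76.

$3.76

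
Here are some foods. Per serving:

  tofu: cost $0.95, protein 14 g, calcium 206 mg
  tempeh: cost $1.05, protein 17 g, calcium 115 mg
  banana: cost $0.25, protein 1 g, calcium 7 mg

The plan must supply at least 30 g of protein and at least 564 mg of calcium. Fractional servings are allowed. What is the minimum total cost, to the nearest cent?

This is a tiny linear program; its minimum lies at a vertex of the feasible set. List the vertices and price them.
tofu only: max(30/14, 564/206) = 2.738 servings → $2.60.
tempeh only: max(30/17, 564/115) = 4.904 servings → $5.15.
banana only: max(30/1, 564/7) = 80.57 servings → $20.14.
tofu + tempeh: intersection lies outside the first quadrant.
tofu + banana: intersection lies outside the first quadrant.
tempeh + banana with both targets exact would need a negative amount; discard.
So the least-cost plan costs $2.60.

$2.60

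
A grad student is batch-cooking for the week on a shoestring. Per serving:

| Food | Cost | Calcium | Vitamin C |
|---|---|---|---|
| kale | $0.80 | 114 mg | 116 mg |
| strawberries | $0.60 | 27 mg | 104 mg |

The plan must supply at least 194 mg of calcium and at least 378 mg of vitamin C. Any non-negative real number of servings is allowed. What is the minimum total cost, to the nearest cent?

With two linear requirements the optimum uses one or two foods; enumerate the corners.
kale only: max(194/114, 378/116) = 3.259 servings → $2.61.
strawberries only: max(194/27, 378/104) = 7.185 servings → $4.31.
kale + strawberries with both tight: 1.143 servings and 2.36 servings → $2.33.
Cheapest feasible corner: $2.33.

$2.33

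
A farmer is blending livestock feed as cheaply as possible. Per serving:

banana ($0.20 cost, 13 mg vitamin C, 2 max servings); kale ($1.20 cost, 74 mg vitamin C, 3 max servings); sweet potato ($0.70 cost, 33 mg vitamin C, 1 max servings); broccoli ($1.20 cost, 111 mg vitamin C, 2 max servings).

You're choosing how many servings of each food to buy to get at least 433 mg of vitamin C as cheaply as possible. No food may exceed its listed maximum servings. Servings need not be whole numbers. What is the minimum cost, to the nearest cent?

Cost per mg of vitamin C: broccoli $0.0108, banana $0.0154, kale $0.0162, sweet potato $0.0212.
Take 2 servings of broccoli: +222.0 mg vitamin C for $2.40 (total $2.40, still need 211.0 mg).
Take 2 servings of banana: +26.0 mg vitamin C for $0.40 (total $2.80, still need 185.0 mg).
Take 2.5 servings of kale: +185.0 mg vitamin C for $3.00 (total $5.80, still need 0.0 mg).
Greedy by cheapest-per-mg is optimal for a single linear constraint, so the minimum cost is $5.80.

$5.80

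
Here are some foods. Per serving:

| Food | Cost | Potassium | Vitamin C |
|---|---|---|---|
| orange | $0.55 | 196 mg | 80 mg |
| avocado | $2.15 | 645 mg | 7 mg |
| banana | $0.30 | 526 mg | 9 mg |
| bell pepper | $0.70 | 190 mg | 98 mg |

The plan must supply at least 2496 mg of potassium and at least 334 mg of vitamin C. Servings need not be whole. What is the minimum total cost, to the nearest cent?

$3.09

orange only: max(2496/196, 334/80) = 12.73 servings → $7.00.
avocado only: max(2496/645, 334/7) = 47.71 servings → $102.59.
banana only: max(2496/526, 334/9) = 37.11 servings → $11.13.
bell pepper only: max(2496/190, 334/98) = 13.14 servings → $9.20.
orange + avocado with both tight: 3.941 servings and 2.672 servings → $7.91.
orange + banana with both tight: 3.8 servings and 3.329 servings → $3.09.
orange + bell pepper with both targets exact would need a negative amount; discard.
avocado + banana: the both-tight solution has a negative serving — not a feasible corner.
avocado + bell pepper with both tight: 2.927 servings and 3.199 servings → $8.53.
banana + bell pepper with both tight: 3.635 servings and 3.074 servings → $3.24.
Cheapest feasible corner: $3.09.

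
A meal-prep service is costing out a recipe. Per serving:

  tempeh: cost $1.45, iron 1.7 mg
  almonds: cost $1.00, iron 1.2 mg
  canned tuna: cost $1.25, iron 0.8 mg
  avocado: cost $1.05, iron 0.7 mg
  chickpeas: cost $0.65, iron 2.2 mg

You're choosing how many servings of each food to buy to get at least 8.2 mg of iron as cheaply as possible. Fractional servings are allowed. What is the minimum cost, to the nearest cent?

$2.42

Cost per mg of iron: chickpeas $0.2955, almonds $0.8333, tempeh $0.8529, avocado $1.5000, canned tuna $1.5625.
With no serving limits, use only chickpeas: 8.2 mg / 2.2 mg = 3.727 servings × $0.65 = $2.42.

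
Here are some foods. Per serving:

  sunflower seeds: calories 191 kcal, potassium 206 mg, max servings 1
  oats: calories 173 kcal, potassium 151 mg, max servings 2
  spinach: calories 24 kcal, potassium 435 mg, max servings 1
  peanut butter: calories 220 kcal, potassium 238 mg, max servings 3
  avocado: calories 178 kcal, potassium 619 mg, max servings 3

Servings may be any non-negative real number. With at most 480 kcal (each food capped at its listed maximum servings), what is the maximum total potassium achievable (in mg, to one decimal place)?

Potassium per kcal: spinach 18.12, avocado 3.478, peanut butter 1.082, sunflower seeds 1.079, oats 0.8728.
Take 1 serving of spinach: uses 24 kcal, +435.0 mg potassium (running total 435.0 mg).
Take 2.562 servings of avocado: uses 456 kcal, +1585.8 mg potassium (running total 2020.8 mg).
Greedy by best ratio exhausts the calories allowance optimally: 2020.8 mg.

2020.8 mg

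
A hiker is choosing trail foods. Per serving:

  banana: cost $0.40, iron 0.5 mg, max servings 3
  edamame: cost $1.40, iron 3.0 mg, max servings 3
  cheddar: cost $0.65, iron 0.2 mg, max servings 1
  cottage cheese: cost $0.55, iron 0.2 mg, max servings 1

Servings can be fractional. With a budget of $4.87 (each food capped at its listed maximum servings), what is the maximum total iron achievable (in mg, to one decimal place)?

Iron per dollar: edamame 2.143, banana 1.25, cottage cheese 0.3636, cheddar 0.3077.
Take 3 servings of edamame: spends $4.20, +9.0 mg iron (running total 9.0 mg).
Take 1.675 servings of banana: spends $0.67, +0.8 mg iron (running total 9.8 mg).
Greedy by best ratio exhausts the cost allowance optimally: 9.8 mg.

9.8 mg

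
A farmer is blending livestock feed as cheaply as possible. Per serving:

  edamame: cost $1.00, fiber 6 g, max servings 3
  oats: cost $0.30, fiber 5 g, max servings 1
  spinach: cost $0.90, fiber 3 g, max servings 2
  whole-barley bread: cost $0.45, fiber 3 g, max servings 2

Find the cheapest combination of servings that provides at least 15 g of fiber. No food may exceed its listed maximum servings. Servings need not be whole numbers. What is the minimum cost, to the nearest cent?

Cost per g of fiber: oats $0.0600, whole-barley bread $0.1500, edamame $0.1667, spinach $0.3000.
Take 1 serving of oats: +5.0 g fiber for $0.30 (total $0.30, still need 10.0 g).
Take 2 servings of whole-barley bread: +6.0 g fiber for $0.90 (total $1.20, still need 4.0 g).
Take 0.6667 servings of edamame: +4.0 g fiber for $0.67 (total $1.87, still need 0.0 g).
Filling from the cheapest source first is optimal under one linear minimum: $1.87.

$1.87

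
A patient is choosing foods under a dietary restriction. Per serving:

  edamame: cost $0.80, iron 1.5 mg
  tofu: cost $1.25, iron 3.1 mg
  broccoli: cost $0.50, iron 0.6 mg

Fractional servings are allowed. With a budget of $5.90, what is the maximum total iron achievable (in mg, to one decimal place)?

Iron per dollar: tofu 2.48, edamame 1.875, broccoli 1.2.
With no serving limits, spend the whole cost allowance on tofu: $5.90 / $1.25 × 3.1 mg = 14.6 mg.

14.6 mg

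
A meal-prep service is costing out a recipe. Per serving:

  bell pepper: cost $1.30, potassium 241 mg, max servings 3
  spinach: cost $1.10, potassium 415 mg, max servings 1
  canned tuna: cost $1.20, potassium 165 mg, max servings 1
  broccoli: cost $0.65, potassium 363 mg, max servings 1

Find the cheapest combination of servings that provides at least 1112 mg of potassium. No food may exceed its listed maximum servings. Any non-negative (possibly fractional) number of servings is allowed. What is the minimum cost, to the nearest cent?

Cost per mg of potassium: broccoli $0.0018, spinach $0.0027, bell pepper $0.0054, canned tuna $0.0073.
Take 1 serving of broccoli: +363.0 mg potassium for $0.65 (total $0.65, still need 749.0 mg).
Take 1 serving of spinach: +415.0 mg potassium for $1.10 (total $1.75, still need 334.0 mg).
Take 1.386 servings of bell pepper: +334.0 mg potassium for $1.80 (total $3.55, still need 0.0 mg).
Filling from the cheapest source first is optimal under one linear minimum: $3.55.

$3.55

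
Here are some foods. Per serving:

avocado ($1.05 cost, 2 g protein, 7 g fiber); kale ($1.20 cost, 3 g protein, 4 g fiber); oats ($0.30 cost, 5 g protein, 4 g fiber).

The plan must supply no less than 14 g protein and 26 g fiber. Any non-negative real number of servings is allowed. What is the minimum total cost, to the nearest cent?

$1.95

Check every corner: each single food scaled to meet both minima, and each pair solved so both constraints bind.
avocado only: max(14/2, 26/7) = 7 servings → $7.35.
kale only: max(14/3, 26/4) = 6.5 servings → $7.80.
oats only: max(14/5, 26/4) = 6.5 servings → $1.95.
avocado + kale with both tight: 1.692 servings and 3.538 servings → $6.02.
avocado + oats with both tight: 2.741 servings and 1.704 servings → $3.39.
kale + oats: intersection lies outside the first quadrant.
The minimum over all feasible corners is $1.95.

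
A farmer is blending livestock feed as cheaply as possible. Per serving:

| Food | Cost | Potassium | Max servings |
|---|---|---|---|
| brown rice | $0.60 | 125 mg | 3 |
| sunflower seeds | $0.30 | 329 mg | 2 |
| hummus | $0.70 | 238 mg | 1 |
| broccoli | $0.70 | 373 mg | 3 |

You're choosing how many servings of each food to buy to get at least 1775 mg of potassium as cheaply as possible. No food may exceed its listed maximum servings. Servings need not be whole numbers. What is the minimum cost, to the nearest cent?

$2.70

Cost per mg of potassium: sunflower seeds $0.0009, broccoli $0.0019, hummus $0.0029, brown rice $0.0048.
Take 2 servings of sunflower seeds: +658.0 mg potassium for $0.60 (total $0.60, still need 1117.0 mg).
Take 2.995 servings of broccoli: +1117.0 mg potassium for $2.10 (total $2.70, still need 0.0 mg).
Greedy by cheapest-per-mg is optimal for a single linear constraint, so the minimum cost is $2.70.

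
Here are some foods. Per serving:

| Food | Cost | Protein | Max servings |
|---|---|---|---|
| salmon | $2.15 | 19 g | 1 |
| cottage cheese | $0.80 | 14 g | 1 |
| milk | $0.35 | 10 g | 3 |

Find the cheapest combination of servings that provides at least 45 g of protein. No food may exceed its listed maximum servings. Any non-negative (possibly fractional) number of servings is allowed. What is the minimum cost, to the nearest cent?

$1.96

Cost per g of protein: milk $0.0350, cottage cheese $0.0571, salmon $0.1132.
Take 3 servings of milk: +30.0 g protein for $1.05 (total $1.05, still need 15.0 g).
Take 1 serving of cottage cheese: +14.0 g protein for $0.80 (total $1.85, still need 1.0 g).
Take 0.05263 servings of salmon: +1.0 g protein for $0.11 (total $1.96, still need 0.0 g).
Greedy by cheapest-per-g is optimal for a single linear constraint, so the minimum cost is $1.96.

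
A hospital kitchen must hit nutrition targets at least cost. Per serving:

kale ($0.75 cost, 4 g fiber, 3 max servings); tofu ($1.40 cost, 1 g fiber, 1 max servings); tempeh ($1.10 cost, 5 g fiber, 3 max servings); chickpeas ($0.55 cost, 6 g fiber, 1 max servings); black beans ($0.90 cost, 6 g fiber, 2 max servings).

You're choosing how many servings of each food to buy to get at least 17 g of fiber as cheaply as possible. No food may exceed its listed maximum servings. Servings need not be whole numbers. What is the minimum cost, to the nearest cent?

Cost per g of fiber: chickpeas $0.0917, black beans $0.1500, kale $0.1875, tempeh $0.2200, tofu $1.4000.
Take 1 serving of chickpeas: +6.0 g fiber for $0.55 (total $0.55, still need 11.0 g).
Take 1.833 servings of black beans: +11.0 g fiber for $1.65 (total $2.20, still need 0.0 g).
Filling from the cheapest source first is optimal under one linear minimum: $2.20.

$2.20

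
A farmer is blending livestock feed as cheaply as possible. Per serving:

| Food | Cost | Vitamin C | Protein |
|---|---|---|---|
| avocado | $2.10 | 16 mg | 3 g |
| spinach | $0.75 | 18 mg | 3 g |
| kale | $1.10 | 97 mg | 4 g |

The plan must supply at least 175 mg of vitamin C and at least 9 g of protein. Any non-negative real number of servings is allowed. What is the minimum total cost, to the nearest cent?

The cheapest plan sits at a corner of the feasible region — with two constraints it uses at most two foods.
avocado only: max(175/16, 9/3) = 10.94 servings → $22.97.
spinach only: max(175/18, 9/3) = 9.722 servings → $7.29.
kale only: max(175/97, 9/4) = 2.25 servings → $2.48.
avocado + spinach: intersection lies outside the first quadrant.
avocado + kale with both tight: 0.7621 servings and 1.678 servings → $3.45.
spinach + kale with both tight: 0.79 servings and 1.658 servings → $2.42.
The minimum over all feasible corners is $2.42.

$2.42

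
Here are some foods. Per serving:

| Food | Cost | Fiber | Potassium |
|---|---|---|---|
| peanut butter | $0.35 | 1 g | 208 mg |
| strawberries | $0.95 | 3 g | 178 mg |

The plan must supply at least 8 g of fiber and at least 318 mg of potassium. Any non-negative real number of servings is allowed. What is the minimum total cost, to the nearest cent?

A basic optimal solution has at most two foods positive. Try each food alone and each pair with both targets met exactly.
peanut butter only: max(8/1, 318/208) = 8 servings → $2.80.
strawberries only: max(8/3, 318/178) = 2.667 servings → $2.53.
peanut butter + strawberries: the both-tight solution has a negative serving — not a feasible corner.
The minimum over all feasible corners is $2.53.

$2.53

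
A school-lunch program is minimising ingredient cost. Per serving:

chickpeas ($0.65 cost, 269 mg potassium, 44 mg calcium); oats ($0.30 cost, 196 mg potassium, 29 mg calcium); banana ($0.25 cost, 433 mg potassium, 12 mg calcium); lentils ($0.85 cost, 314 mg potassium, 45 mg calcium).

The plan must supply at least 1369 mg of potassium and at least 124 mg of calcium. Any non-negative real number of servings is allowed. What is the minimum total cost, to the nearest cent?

$1.47

Minimising a linear cost over {potassium ≥ 1369, calcium ≥ 124, servings ≥ 0} — the optimum is at a vertex, using one or two foods.
chickpeas only: max(1369/269, 124/44) = 5.089 servings → $3.31.
oats only: max(1369/196, 124/29) = 6.985 servings → $2.10.
banana only: max(1369/433, 124/12) = 10.33 servings → $2.58.
lentils only: max(1369/314, 124/45) = 4.36 servings → $3.71.
chickpeas + oats: intersection lies outside the first quadrant.
chickpeas + banana with both tight: 2.355 servings and 1.699 servings → $1.96.
chickpeas + lentils with both targets exact would need a negative amount; discard.
oats + banana with both tight: 3.652 servings and 1.509 servings → $1.47.
oats + lentils: the both-tight solution has a negative serving — not a feasible corner.
banana + lentils with both tight: 1.442 servings and 2.371 servings → $2.38.
So the least-cost plan costs $1.47.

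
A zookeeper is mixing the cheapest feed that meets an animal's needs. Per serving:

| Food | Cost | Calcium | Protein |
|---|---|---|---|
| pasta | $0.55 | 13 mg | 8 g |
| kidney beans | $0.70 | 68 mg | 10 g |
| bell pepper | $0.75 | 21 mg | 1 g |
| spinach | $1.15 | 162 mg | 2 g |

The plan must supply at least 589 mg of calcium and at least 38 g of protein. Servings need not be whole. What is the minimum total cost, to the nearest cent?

This is a tiny linear program; its minimum lies at a vertex of the feasible set. List the vertices and price them.
pasta only: max(589/13, 38/8) = 45.31 servings → $24.92.
kidney beans only: max(589/68, 38/10) = 8.662 servings → $6.06.
bell pepper only: max(589/21, 38/1) = 38 servings → $28.50.
spinach only: max(589/162, 38/2) = 19 servings → $21.85.
pasta + kidney beans: intersection lies outside the first quadrant.
pasta + bell pepper with both tight: 1.348 servings and 27.21 servings → $21.15.
pasta + spinach with both tight: 3.92 servings and 3.321 servings → $5.98.
kidney beans + bell pepper with both tight: 1.472 servings and 23.28 servings → $18.49.
kidney beans + spinach with both tight: 3.354 servings and 2.228 servings → $4.91.
bell pepper + spinach: the both-tight solution has a negative serving — not a feasible corner.
The minimum over all feasible corners is $4.91.

$4.91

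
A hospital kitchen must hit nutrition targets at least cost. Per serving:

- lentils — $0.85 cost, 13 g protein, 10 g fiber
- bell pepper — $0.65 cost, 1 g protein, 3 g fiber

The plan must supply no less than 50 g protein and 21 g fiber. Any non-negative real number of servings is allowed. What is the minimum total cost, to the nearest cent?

Compare the cost at each extreme point of the feasible region.
lentils only: max(50/13, 21/10) = 3.846 servings → $3.27.
bell pepper only: max(50/1, 21/3) = 50 servings → $32.50.
lentils + bell pepper: the both-tight solution has a negative serving — not a feasible corner.
Cheapest feasible corner: $3.27.

$3.27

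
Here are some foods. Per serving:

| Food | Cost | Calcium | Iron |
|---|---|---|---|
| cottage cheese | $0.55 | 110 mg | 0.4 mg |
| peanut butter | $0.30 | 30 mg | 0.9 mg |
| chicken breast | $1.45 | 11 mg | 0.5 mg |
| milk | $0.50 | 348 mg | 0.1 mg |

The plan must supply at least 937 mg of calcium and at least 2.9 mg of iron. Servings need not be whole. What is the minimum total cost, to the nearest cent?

Check every corner: each single food scaled to meet both minima, and each pair solved so both constraints bind.
cottage cheese only: max(937/110, 2.9/0.4) = 8.518 servings → $4.68.
peanut butter only: max(937/30, 2.9/0.9) = 31.23 servings → $9.37.
chicken breast only: max(937/11, 2.9/0.5) = 85.18 servings → $123.51.
milk only: max(937/348, 2.9/0.1) = 29 servings → $14.50.
cottage cheese + peanut butter: the both-tight solution has a negative serving — not a feasible corner.
cottage cheese + chicken breast: intersection lies outside the first quadrant.
cottage cheese + milk with both tight: 7.141 servings and 0.4353 servings → $4.15.
peanut butter + chicken breast: the both-tight solution has a negative serving — not a feasible corner.
peanut butter + milk with both tight: 2.951 servings and 2.438 servings → $2.10.
chicken breast + milk with both tight: 5.295 servings and 2.525 servings → $8.94.
Cheapest feasible corner: $2.10.

$2.10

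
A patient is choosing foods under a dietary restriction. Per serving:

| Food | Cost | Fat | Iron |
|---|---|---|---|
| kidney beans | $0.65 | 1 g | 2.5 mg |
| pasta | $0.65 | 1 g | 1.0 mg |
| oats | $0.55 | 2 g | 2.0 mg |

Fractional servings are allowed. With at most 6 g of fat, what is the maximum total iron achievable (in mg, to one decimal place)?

15.0 mg

Iron per g fat: kidney beans 2.5, pasta 1, oats 1.
With no serving limits, spend the whole fat allowance on kidney beans: 6 g / 1 g × 2.5 mg = 15.0 mg.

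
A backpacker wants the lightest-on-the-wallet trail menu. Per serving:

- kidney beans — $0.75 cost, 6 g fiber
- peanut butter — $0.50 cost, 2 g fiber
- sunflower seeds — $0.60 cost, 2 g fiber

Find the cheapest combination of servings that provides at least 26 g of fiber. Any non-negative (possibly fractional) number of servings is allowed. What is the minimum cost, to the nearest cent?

Cost per g of fiber: kidney beans $0.1250, peanut butter $0.2500, sunflower seeds $0.3000.
With no serving limits, use only kidney beans: 26 g / 6 g = 4.333 servings × $0.75 = $3.25.

$3.25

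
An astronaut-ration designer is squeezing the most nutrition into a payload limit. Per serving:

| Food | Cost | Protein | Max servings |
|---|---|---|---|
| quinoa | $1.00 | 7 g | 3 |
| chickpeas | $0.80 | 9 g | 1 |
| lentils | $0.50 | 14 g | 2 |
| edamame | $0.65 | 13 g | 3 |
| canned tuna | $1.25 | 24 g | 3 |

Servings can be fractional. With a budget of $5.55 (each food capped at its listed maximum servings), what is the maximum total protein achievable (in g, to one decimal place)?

116.9 g

Protein per dollar: lentils 28, edamame 20, canned tuna 19.2, chickpeas 11.25, quinoa 7.
Take 2 servings of lentils: spends $1.00, +28.0 g protein (running total 28.0 g).
Take 3 servings of edamame: spends $1.95, +39.0 g protein (running total 67.0 g).
Take 2.08 servings of canned tuna: spends $2.60, +49.9 g protein (running total 116.9 g).
Filling greedily by protein-per-dollar is optimal for one linear limit, giving 116.9 g.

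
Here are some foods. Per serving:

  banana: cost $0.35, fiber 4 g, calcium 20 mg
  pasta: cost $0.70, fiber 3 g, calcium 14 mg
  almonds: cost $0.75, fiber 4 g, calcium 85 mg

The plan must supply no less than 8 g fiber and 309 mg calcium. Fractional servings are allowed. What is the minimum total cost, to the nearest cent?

$2.73

This is a tiny linear program; its minimum lies at a vertex of the feasible set. List the vertices and price them.
banana only: max(8/4, 309/20) = 15.45 servings → $5.41.
pasta only: max(8/3, 309/14) = 22.07 servings → $15.45.
almonds only: max(8/4, 309/85) = 3.635 servings → $2.73.
banana + pasta: intersection lies outside the first quadrant.
banana + almonds: intersection lies outside the first quadrant.
pasta + almonds: intersection lies outside the first quadrant.
Cheapest feasible corner: $2.73.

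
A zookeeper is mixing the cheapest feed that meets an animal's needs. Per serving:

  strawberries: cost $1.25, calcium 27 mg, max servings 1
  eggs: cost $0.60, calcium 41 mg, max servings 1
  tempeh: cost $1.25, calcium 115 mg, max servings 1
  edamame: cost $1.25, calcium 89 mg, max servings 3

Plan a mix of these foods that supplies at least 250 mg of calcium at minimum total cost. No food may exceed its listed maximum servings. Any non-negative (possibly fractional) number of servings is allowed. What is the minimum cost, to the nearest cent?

Cost per mg of calcium: tempeh $0.0109, edamame $0.0140, eggs $0.0146, strawberries $0.0463.
Take 1 serving of tempeh: +115.0 mg calcium for $1.25 (total $1.25, still need 135.0 mg).
Take 1.517 servings of edamame: +135.0 mg calcium for $1.90 (total $3.15, still need 0.0 mg).
Filling from the cheapest source first is optimal under one linear minimum: $3.15.

$3.15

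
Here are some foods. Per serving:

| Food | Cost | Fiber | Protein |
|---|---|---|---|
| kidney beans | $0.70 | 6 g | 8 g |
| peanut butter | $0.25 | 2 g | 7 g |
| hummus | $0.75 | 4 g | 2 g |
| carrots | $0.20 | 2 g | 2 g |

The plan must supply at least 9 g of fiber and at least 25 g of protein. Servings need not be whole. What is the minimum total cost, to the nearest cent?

kidney beans only: max(9/6, 25/8) = 3.125 servings → $2.19.
peanut butter only: max(9/2, 25/7) = 4.5 servings → $1.12.
hummus only: max(9/4, 25/2) = 12.5 servings → $9.38.
carrots only: max(9/2, 25/2) = 12.5 servings → $2.50.
kidney beans + peanut butter with both tight: 0.5 servings and 3 servings → $1.10.
kidney beans + hummus: the both-tight solution has a negative serving — not a feasible corner.
kidney beans + carrots: the both-tight solution has a negative serving — not a feasible corner.
peanut butter + hummus with both tight: 3.417 servings and 0.5417 servings → $1.26.
peanut butter + carrots with both tight: 3.2 servings and 1.3 servings → $1.06.
hummus + carrots: the both-tight solution has a negative serving — not a feasible corner.
Cheapest feasible corner: $1.06.

$1.06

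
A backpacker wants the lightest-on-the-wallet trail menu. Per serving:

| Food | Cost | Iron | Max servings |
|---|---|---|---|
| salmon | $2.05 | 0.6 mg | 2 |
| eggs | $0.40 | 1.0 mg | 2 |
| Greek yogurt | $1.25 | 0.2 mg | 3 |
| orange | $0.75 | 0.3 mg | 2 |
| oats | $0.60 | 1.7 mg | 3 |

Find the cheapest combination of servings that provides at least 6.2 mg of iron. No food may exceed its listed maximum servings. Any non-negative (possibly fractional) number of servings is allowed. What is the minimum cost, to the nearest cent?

$2.24

Cost per mg of iron: oats $0.3529, eggs $0.4000, orange $2.5000, salmon $3.4167, Greek yogurt $6.2500.
Take 3 servings of oats: +5.1 mg iron for $1.80 (total $1.80, still need 1.1 mg).
Take 1.1 servings of eggs: +1.1 mg iron for $0.44 (total $2.24, still need 0.0 mg).
Greedy by cheapest-per-mg is optimal for a single linear constraint, so the minimum cost is $2.24.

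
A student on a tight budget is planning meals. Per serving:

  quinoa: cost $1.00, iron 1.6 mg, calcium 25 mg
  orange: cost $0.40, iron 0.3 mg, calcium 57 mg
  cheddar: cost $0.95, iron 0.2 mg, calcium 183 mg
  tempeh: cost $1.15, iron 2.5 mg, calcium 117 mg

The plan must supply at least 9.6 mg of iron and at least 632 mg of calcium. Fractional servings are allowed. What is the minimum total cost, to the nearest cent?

$5.32

For a min-cost LP with two ≥-constraints, a basic feasible solution has at most two positive variables.
quinoa only: max(9.6/1.6, 632/25) = 25.28 servings → $25.28.
orange only: max(9.6/0.3, 632/57) = 32 servings → $12.80.
cheddar only: max(9.6/0.2, 632/183) = 48 servings → $45.60.
tempeh only: max(9.6/2.5, 632/117) = 5.402 servings → $6.21.
quinoa + orange with both tight: 4.272 servings and 9.214 servings → $7.96.
quinoa + cheddar with both tight: 5.665 servings and 2.68 servings → $8.21.
quinoa + tempeh with both targets exact would need a negative amount; discard.
orange + cheddar: intersection lies outside the first quadrant.
orange + tempeh with both tight: 4.253 servings and 3.33 servings → $5.53.
cheddar + tempeh with both tight: 1.052 servings and 3.756 servings → $5.32.
The minimum over all feasible corners is $5.32.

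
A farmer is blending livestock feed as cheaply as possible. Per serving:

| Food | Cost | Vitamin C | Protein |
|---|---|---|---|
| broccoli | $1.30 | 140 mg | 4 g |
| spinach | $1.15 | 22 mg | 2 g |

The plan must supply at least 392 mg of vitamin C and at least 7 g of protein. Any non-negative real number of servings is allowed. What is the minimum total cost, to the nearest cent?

$3.64

At the optimum either one food covers both requirements or two foods hit both targets exactly; no other combination can be cheaper.
broccoli only: max(392/140, 7/4) = 2.8 servings → $3.64.
spinach only: max(392/22, 7/2) = 17.82 servings → $20.49.
broccoli + spinach: the both-tight solution has a negative serving — not a feasible corner.
Cheapest feasible corner: $3.64.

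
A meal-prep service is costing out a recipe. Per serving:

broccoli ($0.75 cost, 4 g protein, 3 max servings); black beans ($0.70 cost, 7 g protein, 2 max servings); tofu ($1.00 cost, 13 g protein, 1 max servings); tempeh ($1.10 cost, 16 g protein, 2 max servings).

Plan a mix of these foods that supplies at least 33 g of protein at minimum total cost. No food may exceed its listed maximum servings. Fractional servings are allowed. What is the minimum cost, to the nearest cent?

Cost per g of protein: tempeh $0.0688, tofu $0.0769, black beans $0.1000, broccoli $0.1875.
Take 2 servings of tempeh: +32.0 g protein for $2.20 (total $2.20, still need 1.0 g).
Take 0.07692 servings of tofu: +1.0 g protein for $0.08 (total $2.28, still need 0.0 g).
Greedy by cheapest-per-g is optimal for a single linear constraint, so the minimum cost is $2.28.

$2.28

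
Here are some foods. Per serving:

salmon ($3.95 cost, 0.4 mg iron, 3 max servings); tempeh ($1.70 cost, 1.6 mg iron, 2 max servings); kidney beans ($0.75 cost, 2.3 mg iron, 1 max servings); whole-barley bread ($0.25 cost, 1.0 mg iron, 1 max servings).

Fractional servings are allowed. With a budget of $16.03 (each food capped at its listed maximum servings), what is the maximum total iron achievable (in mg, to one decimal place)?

Iron per dollar: whole-barley bread 4, kidney beans 3.067, tempeh 0.9412, salmon 0.1013.
Take 1 serving of whole-barley bread: spends $0.25, +1.0 mg iron (running total 1.0 mg).
Take 1 serving of kidney beans: spends $0.75, +2.3 mg iron (running total 3.3 mg).
Take 2 servings of tempeh: spends $3.40, +3.2 mg iron (running total 6.5 mg).
Take 2.944 servings of salmon: spends $11.63, +1.2 mg iron (running total 7.7 mg).
Filling greedily by iron-per-dollar is optimal for one linear limit, giving 7.7 mg.

7.7 mg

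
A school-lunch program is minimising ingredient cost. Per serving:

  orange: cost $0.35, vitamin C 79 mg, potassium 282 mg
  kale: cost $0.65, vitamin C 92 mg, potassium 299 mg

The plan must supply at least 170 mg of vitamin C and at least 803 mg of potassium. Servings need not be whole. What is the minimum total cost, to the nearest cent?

Minimising a linear cost over {vitamin C ≥ 170, potassium ≥ 803, servings ≥ 0} — the optimum is at a vertex, using one or two foods.
orange only: max(170/79, 803/282) = 2.848 servings → $1.00.
kale only: max(170/92, 803/299) = 2.686 servings → $1.75.
orange + kale: intersection lies outside the first quadrant.
So the least-cost plan costs $1.00.

$1.00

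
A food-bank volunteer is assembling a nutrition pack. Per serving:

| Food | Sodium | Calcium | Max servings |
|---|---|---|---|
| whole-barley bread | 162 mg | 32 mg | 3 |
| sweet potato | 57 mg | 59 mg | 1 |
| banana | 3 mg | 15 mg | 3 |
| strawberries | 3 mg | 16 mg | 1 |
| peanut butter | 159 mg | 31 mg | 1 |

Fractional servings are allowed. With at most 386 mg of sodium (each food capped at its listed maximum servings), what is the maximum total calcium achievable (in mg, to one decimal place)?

Calcium per mg sodium: strawberries 5.333, banana 5, sweet potato 1.035, whole-barley bread 0.1975, peanut butter 0.195.
Take 1 serving of strawberries: uses 3 mg sodium, +16.0 mg calcium (running total 16.0 mg).
Take 3 servings of banana: uses 9 mg sodium, +45.0 mg calcium (running total 61.0 mg).
Take 1 serving of sweet potato: uses 57 mg sodium, +59.0 mg calcium (running total 120.0 mg).
Take 1.957 servings of whole-barley bread: uses 317 mg sodium, +62.6 mg calcium (running total 182.6 mg).
Greedy by best ratio exhausts the sodium allowance optimally: 182.6 mg.

182.6 mg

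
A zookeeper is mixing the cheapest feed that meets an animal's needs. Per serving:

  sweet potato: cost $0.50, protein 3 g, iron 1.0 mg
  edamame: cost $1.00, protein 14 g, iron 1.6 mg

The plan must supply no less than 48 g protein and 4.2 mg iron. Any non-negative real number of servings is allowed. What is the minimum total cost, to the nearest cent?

$3.43

An LP optimum is at a vertex; with two nutrient constraints at most two foods are used. Check each candidate.
sweet potato only: max(48/3, 4.2/1.0) = 16 servings → $8.00.
edamame only: max(48/14, 4.2/1.6) = 3.429 servings → $3.43.
sweet potato + edamame: the both-tight solution has a negative serving — not a feasible corner.
The minimum over all feasible corners is $3.43.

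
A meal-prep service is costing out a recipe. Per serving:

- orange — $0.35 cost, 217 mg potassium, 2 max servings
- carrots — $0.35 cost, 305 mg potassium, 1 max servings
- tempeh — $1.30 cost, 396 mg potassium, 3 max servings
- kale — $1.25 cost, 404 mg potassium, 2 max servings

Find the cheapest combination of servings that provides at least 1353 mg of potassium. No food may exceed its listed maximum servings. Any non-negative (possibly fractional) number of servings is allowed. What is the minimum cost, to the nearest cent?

$2.95

Cost per mg of potassium: carrots $0.0011, orange $0.0016, kale $0.0031, tempeh $0.0033.
Take 1 serving of carrots: +305.0 mg potassium for $0.35 (total $0.35, still need 1048.0 mg).
Take 2 servings of orange: +434.0 mg potassium for $0.70 (total $1.05, still need 614.0 mg).
Take 1.52 servings of kale: +614.0 mg potassium for $1.90 (total $2.95, still need 0.0 mg).
Filling from the cheapest source first is optimal under one linear minimum: $2.95.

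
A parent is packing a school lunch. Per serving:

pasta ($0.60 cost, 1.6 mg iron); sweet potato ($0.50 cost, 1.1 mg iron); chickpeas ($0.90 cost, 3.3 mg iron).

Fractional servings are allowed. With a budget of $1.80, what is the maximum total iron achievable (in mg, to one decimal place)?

Iron per dollar: chickpeas 3.667, pasta 2.667, sweet potato 2.2.
With no serving limits, spend the whole cost allowance on chickpeas: $1.80 / $0.90 × 3.3 mg = 6.6 mg.

6.6 mg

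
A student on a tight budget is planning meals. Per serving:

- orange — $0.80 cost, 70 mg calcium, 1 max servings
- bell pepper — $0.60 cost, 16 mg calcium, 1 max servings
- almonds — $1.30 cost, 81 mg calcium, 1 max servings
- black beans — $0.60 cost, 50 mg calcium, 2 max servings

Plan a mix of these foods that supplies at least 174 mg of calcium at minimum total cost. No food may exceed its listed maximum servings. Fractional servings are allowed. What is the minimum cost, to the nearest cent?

$2.06

Cost per mg of calcium: orange $0.0114, black beans $0.0120, almonds $0.0160, bell pepper $0.0375.
Take 1 serving of orange: +70.0 mg calcium for $0.80 (total $0.80, still need 104.0 mg).
Take 2 servings of black beans: +100.0 mg calcium for $1.20 (total $2.00, still need 4.0 mg).
Take 0.04938 servings of almonds: +4.0 mg calcium for $0.06 (total $2.06, still need 0.0 mg).
Greedy by cheapest-per-mg is optimal for a single linear constraint, so the minimum cost is $2.06.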